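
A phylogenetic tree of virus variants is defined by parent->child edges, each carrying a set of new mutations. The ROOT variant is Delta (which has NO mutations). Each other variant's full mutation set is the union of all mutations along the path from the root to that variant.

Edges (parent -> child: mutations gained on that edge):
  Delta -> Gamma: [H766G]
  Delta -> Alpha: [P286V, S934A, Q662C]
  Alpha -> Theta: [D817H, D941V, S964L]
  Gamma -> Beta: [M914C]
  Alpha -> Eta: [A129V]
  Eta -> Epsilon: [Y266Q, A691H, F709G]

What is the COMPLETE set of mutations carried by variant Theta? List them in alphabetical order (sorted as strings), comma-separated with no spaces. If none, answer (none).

At Delta: gained [] -> total []
At Alpha: gained ['P286V', 'S934A', 'Q662C'] -> total ['P286V', 'Q662C', 'S934A']
At Theta: gained ['D817H', 'D941V', 'S964L'] -> total ['D817H', 'D941V', 'P286V', 'Q662C', 'S934A', 'S964L']

Answer: D817H,D941V,P286V,Q662C,S934A,S964L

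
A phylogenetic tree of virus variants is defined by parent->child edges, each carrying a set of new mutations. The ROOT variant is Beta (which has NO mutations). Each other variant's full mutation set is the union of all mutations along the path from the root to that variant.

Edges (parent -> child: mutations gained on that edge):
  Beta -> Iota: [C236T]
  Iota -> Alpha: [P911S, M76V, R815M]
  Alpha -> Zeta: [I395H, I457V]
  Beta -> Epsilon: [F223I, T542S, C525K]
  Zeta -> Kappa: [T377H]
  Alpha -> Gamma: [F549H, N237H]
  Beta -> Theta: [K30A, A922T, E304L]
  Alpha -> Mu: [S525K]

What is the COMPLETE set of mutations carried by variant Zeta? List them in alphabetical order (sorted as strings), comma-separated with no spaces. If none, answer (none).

Answer: C236T,I395H,I457V,M76V,P911S,R815M

Derivation:
At Beta: gained [] -> total []
At Iota: gained ['C236T'] -> total ['C236T']
At Alpha: gained ['P911S', 'M76V', 'R815M'] -> total ['C236T', 'M76V', 'P911S', 'R815M']
At Zeta: gained ['I395H', 'I457V'] -> total ['C236T', 'I395H', 'I457V', 'M76V', 'P911S', 'R815M']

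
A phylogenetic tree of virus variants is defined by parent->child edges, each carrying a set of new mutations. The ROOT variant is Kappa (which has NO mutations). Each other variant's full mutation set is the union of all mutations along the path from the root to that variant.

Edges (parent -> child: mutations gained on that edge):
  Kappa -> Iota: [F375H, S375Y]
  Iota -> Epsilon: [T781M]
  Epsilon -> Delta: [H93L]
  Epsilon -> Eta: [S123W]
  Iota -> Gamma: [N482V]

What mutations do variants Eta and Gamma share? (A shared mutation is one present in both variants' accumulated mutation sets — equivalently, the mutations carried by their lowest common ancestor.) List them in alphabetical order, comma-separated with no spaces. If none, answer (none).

Answer: F375H,S375Y

Derivation:
Accumulating mutations along path to Eta:
  At Kappa: gained [] -> total []
  At Iota: gained ['F375H', 'S375Y'] -> total ['F375H', 'S375Y']
  At Epsilon: gained ['T781M'] -> total ['F375H', 'S375Y', 'T781M']
  At Eta: gained ['S123W'] -> total ['F375H', 'S123W', 'S375Y', 'T781M']
Mutations(Eta) = ['F375H', 'S123W', 'S375Y', 'T781M']
Accumulating mutations along path to Gamma:
  At Kappa: gained [] -> total []
  At Iota: gained ['F375H', 'S375Y'] -> total ['F375H', 'S375Y']
  At Gamma: gained ['N482V'] -> total ['F375H', 'N482V', 'S375Y']
Mutations(Gamma) = ['F375H', 'N482V', 'S375Y']
Intersection: ['F375H', 'S123W', 'S375Y', 'T781M'] ∩ ['F375H', 'N482V', 'S375Y'] = ['F375H', 'S375Y']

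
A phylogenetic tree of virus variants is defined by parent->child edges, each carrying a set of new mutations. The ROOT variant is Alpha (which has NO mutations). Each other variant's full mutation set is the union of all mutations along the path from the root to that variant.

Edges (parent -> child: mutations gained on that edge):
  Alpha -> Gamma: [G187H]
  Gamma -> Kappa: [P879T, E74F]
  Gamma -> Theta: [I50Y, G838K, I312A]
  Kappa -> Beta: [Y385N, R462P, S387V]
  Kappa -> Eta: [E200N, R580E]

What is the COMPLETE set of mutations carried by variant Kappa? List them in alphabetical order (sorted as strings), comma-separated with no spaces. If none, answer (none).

At Alpha: gained [] -> total []
At Gamma: gained ['G187H'] -> total ['G187H']
At Kappa: gained ['P879T', 'E74F'] -> total ['E74F', 'G187H', 'P879T']

Answer: E74F,G187H,P879T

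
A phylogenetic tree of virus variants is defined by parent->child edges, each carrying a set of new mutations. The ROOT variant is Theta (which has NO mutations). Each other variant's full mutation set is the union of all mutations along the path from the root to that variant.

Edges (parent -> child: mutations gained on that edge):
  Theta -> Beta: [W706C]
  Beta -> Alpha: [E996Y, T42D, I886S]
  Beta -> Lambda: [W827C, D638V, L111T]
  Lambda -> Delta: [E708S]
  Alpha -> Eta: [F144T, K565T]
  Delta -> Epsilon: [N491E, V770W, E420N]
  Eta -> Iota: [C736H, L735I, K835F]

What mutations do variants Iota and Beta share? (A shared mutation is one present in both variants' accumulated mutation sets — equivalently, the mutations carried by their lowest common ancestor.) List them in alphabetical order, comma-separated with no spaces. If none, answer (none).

Answer: W706C

Derivation:
Accumulating mutations along path to Iota:
  At Theta: gained [] -> total []
  At Beta: gained ['W706C'] -> total ['W706C']
  At Alpha: gained ['E996Y', 'T42D', 'I886S'] -> total ['E996Y', 'I886S', 'T42D', 'W706C']
  At Eta: gained ['F144T', 'K565T'] -> total ['E996Y', 'F144T', 'I886S', 'K565T', 'T42D', 'W706C']
  At Iota: gained ['C736H', 'L735I', 'K835F'] -> total ['C736H', 'E996Y', 'F144T', 'I886S', 'K565T', 'K835F', 'L735I', 'T42D', 'W706C']
Mutations(Iota) = ['C736H', 'E996Y', 'F144T', 'I886S', 'K565T', 'K835F', 'L735I', 'T42D', 'W706C']
Accumulating mutations along path to Beta:
  At Theta: gained [] -> total []
  At Beta: gained ['W706C'] -> total ['W706C']
Mutations(Beta) = ['W706C']
Intersection: ['C736H', 'E996Y', 'F144T', 'I886S', 'K565T', 'K835F', 'L735I', 'T42D', 'W706C'] ∩ ['W706C'] = ['W706C']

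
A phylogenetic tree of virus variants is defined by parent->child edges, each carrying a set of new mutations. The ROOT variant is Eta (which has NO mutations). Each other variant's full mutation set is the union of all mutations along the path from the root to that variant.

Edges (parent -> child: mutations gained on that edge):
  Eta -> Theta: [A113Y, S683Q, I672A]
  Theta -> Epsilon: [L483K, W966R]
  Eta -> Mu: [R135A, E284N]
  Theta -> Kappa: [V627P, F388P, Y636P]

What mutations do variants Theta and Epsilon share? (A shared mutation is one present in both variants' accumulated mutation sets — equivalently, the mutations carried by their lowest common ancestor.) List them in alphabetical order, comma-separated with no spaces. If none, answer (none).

Accumulating mutations along path to Theta:
  At Eta: gained [] -> total []
  At Theta: gained ['A113Y', 'S683Q', 'I672A'] -> total ['A113Y', 'I672A', 'S683Q']
Mutations(Theta) = ['A113Y', 'I672A', 'S683Q']
Accumulating mutations along path to Epsilon:
  At Eta: gained [] -> total []
  At Theta: gained ['A113Y', 'S683Q', 'I672A'] -> total ['A113Y', 'I672A', 'S683Q']
  At Epsilon: gained ['L483K', 'W966R'] -> total ['A113Y', 'I672A', 'L483K', 'S683Q', 'W966R']
Mutations(Epsilon) = ['A113Y', 'I672A', 'L483K', 'S683Q', 'W966R']
Intersection: ['A113Y', 'I672A', 'S683Q'] ∩ ['A113Y', 'I672A', 'L483K', 'S683Q', 'W966R'] = ['A113Y', 'I672A', 'S683Q']

Answer: A113Y,I672A,S683Q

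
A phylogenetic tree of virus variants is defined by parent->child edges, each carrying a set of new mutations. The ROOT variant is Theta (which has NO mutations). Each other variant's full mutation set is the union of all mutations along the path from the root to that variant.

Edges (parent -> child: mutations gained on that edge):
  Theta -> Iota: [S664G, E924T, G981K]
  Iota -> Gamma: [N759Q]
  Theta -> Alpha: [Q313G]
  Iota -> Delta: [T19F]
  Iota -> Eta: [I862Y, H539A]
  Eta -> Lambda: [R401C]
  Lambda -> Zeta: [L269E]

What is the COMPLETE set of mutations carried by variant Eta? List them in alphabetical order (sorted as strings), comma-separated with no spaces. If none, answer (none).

At Theta: gained [] -> total []
At Iota: gained ['S664G', 'E924T', 'G981K'] -> total ['E924T', 'G981K', 'S664G']
At Eta: gained ['I862Y', 'H539A'] -> total ['E924T', 'G981K', 'H539A', 'I862Y', 'S664G']

Answer: E924T,G981K,H539A,I862Y,S664G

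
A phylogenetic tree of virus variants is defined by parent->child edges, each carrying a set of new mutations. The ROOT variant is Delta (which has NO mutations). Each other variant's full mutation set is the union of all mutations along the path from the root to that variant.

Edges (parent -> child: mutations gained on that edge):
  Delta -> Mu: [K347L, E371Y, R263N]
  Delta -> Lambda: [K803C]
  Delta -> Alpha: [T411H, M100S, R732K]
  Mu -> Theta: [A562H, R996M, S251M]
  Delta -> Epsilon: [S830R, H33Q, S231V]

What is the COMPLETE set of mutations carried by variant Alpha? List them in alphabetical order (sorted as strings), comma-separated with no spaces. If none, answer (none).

At Delta: gained [] -> total []
At Alpha: gained ['T411H', 'M100S', 'R732K'] -> total ['M100S', 'R732K', 'T411H']

Answer: M100S,R732K,T411H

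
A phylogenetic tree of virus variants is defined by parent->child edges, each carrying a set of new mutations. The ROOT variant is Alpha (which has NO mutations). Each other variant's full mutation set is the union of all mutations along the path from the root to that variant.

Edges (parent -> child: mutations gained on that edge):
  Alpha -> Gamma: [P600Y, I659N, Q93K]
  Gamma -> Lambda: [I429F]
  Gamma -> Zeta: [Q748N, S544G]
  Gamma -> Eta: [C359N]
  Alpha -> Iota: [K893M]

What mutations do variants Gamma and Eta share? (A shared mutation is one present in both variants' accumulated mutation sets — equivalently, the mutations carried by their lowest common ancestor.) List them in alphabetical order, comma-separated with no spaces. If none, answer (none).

Accumulating mutations along path to Gamma:
  At Alpha: gained [] -> total []
  At Gamma: gained ['P600Y', 'I659N', 'Q93K'] -> total ['I659N', 'P600Y', 'Q93K']
Mutations(Gamma) = ['I659N', 'P600Y', 'Q93K']
Accumulating mutations along path to Eta:
  At Alpha: gained [] -> total []
  At Gamma: gained ['P600Y', 'I659N', 'Q93K'] -> total ['I659N', 'P600Y', 'Q93K']
  At Eta: gained ['C359N'] -> total ['C359N', 'I659N', 'P600Y', 'Q93K']
Mutations(Eta) = ['C359N', 'I659N', 'P600Y', 'Q93K']
Intersection: ['I659N', 'P600Y', 'Q93K'] ∩ ['C359N', 'I659N', 'P600Y', 'Q93K'] = ['I659N', 'P600Y', 'Q93K']

Answer: I659N,P600Y,Q93K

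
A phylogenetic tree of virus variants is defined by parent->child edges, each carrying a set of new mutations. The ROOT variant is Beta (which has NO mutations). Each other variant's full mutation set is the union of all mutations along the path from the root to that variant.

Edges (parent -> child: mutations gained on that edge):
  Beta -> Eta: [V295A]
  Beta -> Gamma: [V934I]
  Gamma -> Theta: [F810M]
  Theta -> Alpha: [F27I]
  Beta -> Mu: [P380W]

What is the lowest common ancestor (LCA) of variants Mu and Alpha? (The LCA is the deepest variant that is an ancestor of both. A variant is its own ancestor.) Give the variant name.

Path from root to Mu: Beta -> Mu
  ancestors of Mu: {Beta, Mu}
Path from root to Alpha: Beta -> Gamma -> Theta -> Alpha
  ancestors of Alpha: {Beta, Gamma, Theta, Alpha}
Common ancestors: {Beta}
Walk up from Alpha: Alpha (not in ancestors of Mu), Theta (not in ancestors of Mu), Gamma (not in ancestors of Mu), Beta (in ancestors of Mu)
Deepest common ancestor (LCA) = Beta

Answer: Beta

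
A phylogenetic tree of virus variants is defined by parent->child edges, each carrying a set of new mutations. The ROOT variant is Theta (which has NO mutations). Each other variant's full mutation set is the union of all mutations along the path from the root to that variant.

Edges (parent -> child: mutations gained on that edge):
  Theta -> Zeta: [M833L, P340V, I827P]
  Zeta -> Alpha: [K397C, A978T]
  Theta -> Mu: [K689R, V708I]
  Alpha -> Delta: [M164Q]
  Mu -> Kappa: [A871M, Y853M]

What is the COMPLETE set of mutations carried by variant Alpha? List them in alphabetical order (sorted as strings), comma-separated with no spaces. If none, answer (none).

At Theta: gained [] -> total []
At Zeta: gained ['M833L', 'P340V', 'I827P'] -> total ['I827P', 'M833L', 'P340V']
At Alpha: gained ['K397C', 'A978T'] -> total ['A978T', 'I827P', 'K397C', 'M833L', 'P340V']

Answer: A978T,I827P,K397C,M833L,P340V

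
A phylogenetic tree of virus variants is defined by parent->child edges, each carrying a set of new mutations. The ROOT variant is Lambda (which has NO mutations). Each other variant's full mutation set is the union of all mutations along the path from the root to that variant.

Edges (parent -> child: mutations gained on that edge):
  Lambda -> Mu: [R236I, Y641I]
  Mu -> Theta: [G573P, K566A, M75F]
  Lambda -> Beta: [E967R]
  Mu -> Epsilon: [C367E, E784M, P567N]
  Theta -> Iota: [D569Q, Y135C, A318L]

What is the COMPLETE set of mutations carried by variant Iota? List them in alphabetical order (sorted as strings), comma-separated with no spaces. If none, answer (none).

At Lambda: gained [] -> total []
At Mu: gained ['R236I', 'Y641I'] -> total ['R236I', 'Y641I']
At Theta: gained ['G573P', 'K566A', 'M75F'] -> total ['G573P', 'K566A', 'M75F', 'R236I', 'Y641I']
At Iota: gained ['D569Q', 'Y135C', 'A318L'] -> total ['A318L', 'D569Q', 'G573P', 'K566A', 'M75F', 'R236I', 'Y135C', 'Y641I']

Answer: A318L,D569Q,G573P,K566A,M75F,R236I,Y135C,Y641I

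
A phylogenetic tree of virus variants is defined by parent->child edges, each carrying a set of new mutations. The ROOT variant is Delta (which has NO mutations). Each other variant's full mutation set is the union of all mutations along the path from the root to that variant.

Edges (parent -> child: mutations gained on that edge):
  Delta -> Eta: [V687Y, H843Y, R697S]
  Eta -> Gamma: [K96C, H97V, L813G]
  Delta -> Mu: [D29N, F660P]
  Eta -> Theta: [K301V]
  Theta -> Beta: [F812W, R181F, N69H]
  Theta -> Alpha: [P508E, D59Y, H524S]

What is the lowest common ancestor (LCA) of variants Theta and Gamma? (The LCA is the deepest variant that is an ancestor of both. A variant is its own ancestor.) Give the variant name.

Path from root to Theta: Delta -> Eta -> Theta
  ancestors of Theta: {Delta, Eta, Theta}
Path from root to Gamma: Delta -> Eta -> Gamma
  ancestors of Gamma: {Delta, Eta, Gamma}
Common ancestors: {Delta, Eta}
Walk up from Gamma: Gamma (not in ancestors of Theta), Eta (in ancestors of Theta), Delta (in ancestors of Theta)
Deepest common ancestor (LCA) = Eta

Answer: Eta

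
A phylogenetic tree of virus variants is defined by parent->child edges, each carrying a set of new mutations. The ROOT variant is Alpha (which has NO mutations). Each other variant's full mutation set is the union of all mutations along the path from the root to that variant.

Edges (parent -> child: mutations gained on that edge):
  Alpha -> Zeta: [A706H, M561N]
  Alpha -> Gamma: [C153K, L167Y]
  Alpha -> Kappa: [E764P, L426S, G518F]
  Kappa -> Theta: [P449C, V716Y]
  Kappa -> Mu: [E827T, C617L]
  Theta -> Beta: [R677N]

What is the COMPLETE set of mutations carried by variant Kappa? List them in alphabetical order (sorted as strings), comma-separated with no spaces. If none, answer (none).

Answer: E764P,G518F,L426S

Derivation:
At Alpha: gained [] -> total []
At Kappa: gained ['E764P', 'L426S', 'G518F'] -> total ['E764P', 'G518F', 'L426S']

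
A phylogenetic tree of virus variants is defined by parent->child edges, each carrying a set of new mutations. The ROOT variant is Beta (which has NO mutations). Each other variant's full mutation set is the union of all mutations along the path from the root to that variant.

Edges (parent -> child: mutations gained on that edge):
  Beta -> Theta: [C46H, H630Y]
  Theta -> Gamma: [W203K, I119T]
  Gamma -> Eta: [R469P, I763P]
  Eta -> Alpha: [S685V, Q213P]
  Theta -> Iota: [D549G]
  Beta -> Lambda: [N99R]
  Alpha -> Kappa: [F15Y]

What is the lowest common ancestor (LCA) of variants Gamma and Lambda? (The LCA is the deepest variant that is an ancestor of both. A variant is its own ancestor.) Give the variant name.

Answer: Beta

Derivation:
Path from root to Gamma: Beta -> Theta -> Gamma
  ancestors of Gamma: {Beta, Theta, Gamma}
Path from root to Lambda: Beta -> Lambda
  ancestors of Lambda: {Beta, Lambda}
Common ancestors: {Beta}
Walk up from Lambda: Lambda (not in ancestors of Gamma), Beta (in ancestors of Gamma)
Deepest common ancestor (LCA) = Beta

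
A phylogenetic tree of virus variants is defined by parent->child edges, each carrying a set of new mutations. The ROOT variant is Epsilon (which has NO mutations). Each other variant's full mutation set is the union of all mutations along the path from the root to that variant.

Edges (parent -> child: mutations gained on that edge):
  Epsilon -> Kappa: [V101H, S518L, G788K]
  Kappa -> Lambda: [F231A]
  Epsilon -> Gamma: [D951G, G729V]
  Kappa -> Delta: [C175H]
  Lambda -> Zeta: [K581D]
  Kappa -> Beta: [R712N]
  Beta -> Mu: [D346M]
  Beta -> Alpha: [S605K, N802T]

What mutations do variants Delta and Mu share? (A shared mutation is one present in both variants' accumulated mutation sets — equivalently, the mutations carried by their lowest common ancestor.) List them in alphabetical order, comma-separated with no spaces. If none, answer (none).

Accumulating mutations along path to Delta:
  At Epsilon: gained [] -> total []
  At Kappa: gained ['V101H', 'S518L', 'G788K'] -> total ['G788K', 'S518L', 'V101H']
  At Delta: gained ['C175H'] -> total ['C175H', 'G788K', 'S518L', 'V101H']
Mutations(Delta) = ['C175H', 'G788K', 'S518L', 'V101H']
Accumulating mutations along path to Mu:
  At Epsilon: gained [] -> total []
  At Kappa: gained ['V101H', 'S518L', 'G788K'] -> total ['G788K', 'S518L', 'V101H']
  At Beta: gained ['R712N'] -> total ['G788K', 'R712N', 'S518L', 'V101H']
  At Mu: gained ['D346M'] -> total ['D346M', 'G788K', 'R712N', 'S518L', 'V101H']
Mutations(Mu) = ['D346M', 'G788K', 'R712N', 'S518L', 'V101H']
Intersection: ['C175H', 'G788K', 'S518L', 'V101H'] ∩ ['D346M', 'G788K', 'R712N', 'S518L', 'V101H'] = ['G788K', 'S518L', 'V101H']

Answer: G788K,S518L,V101H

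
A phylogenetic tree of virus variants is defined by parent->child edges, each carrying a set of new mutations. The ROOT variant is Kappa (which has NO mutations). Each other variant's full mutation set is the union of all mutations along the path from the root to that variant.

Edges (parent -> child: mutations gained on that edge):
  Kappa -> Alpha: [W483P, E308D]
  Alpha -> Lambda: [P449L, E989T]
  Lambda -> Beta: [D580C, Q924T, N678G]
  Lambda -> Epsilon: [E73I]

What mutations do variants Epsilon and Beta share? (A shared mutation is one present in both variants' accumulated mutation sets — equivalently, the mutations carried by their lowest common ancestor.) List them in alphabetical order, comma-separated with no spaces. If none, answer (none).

Answer: E308D,E989T,P449L,W483P

Derivation:
Accumulating mutations along path to Epsilon:
  At Kappa: gained [] -> total []
  At Alpha: gained ['W483P', 'E308D'] -> total ['E308D', 'W483P']
  At Lambda: gained ['P449L', 'E989T'] -> total ['E308D', 'E989T', 'P449L', 'W483P']
  At Epsilon: gained ['E73I'] -> total ['E308D', 'E73I', 'E989T', 'P449L', 'W483P']
Mutations(Epsilon) = ['E308D', 'E73I', 'E989T', 'P449L', 'W483P']
Accumulating mutations along path to Beta:
  At Kappa: gained [] -> total []
  At Alpha: gained ['W483P', 'E308D'] -> total ['E308D', 'W483P']
  At Lambda: gained ['P449L', 'E989T'] -> total ['E308D', 'E989T', 'P449L', 'W483P']
  At Beta: gained ['D580C', 'Q924T', 'N678G'] -> total ['D580C', 'E308D', 'E989T', 'N678G', 'P449L', 'Q924T', 'W483P']
Mutations(Beta) = ['D580C', 'E308D', 'E989T', 'N678G', 'P449L', 'Q924T', 'W483P']
Intersection: ['E308D', 'E73I', 'E989T', 'P449L', 'W483P'] ∩ ['D580C', 'E308D', 'E989T', 'N678G', 'P449L', 'Q924T', 'W483P'] = ['E308D', 'E989T', 'P449L', 'W483P']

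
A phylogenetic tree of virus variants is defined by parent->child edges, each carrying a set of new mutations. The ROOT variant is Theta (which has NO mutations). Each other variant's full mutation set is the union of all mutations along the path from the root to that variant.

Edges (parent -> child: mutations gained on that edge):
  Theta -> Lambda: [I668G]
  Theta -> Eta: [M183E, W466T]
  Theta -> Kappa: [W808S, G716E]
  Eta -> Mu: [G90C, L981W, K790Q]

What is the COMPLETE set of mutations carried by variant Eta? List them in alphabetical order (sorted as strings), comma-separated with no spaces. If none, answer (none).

Answer: M183E,W466T

Derivation:
At Theta: gained [] -> total []
At Eta: gained ['M183E', 'W466T'] -> total ['M183E', 'W466T']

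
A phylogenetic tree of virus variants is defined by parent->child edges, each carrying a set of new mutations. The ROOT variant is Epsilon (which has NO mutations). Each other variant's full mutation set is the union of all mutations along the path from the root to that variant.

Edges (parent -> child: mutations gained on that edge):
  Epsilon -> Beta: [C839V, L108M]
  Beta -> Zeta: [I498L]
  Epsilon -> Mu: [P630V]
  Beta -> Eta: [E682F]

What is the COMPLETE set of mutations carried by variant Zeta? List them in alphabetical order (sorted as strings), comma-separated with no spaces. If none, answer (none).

Answer: C839V,I498L,L108M

Derivation:
At Epsilon: gained [] -> total []
At Beta: gained ['C839V', 'L108M'] -> total ['C839V', 'L108M']
At Zeta: gained ['I498L'] -> total ['C839V', 'I498L', 'L108M']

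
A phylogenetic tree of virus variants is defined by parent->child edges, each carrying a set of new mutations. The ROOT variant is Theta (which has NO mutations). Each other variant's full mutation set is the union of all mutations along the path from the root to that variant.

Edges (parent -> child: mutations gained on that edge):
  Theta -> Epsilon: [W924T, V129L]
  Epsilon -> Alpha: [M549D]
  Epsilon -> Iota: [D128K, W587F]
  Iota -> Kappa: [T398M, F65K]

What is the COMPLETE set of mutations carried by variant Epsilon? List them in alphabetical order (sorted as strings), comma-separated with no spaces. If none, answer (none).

At Theta: gained [] -> total []
At Epsilon: gained ['W924T', 'V129L'] -> total ['V129L', 'W924T']

Answer: V129L,W924T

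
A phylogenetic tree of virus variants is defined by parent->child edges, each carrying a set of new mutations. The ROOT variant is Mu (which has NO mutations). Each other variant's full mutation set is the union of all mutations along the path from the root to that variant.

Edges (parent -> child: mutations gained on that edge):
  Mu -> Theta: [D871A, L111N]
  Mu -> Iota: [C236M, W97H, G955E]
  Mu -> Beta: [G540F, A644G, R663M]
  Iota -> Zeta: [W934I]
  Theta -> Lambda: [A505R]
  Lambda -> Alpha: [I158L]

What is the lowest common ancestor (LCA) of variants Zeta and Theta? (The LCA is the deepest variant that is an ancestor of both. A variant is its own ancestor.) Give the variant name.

Path from root to Zeta: Mu -> Iota -> Zeta
  ancestors of Zeta: {Mu, Iota, Zeta}
Path from root to Theta: Mu -> Theta
  ancestors of Theta: {Mu, Theta}
Common ancestors: {Mu}
Walk up from Theta: Theta (not in ancestors of Zeta), Mu (in ancestors of Zeta)
Deepest common ancestor (LCA) = Mu

Answer: Mu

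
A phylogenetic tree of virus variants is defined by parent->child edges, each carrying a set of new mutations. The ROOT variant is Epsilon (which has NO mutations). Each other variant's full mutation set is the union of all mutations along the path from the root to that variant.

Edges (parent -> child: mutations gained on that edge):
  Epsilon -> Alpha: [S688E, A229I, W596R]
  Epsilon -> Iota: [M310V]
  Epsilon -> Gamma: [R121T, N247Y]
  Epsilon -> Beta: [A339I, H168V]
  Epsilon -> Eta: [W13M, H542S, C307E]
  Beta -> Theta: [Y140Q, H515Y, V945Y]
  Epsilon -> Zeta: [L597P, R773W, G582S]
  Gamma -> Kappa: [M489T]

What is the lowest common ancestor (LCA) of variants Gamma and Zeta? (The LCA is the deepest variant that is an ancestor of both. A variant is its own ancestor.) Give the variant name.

Path from root to Gamma: Epsilon -> Gamma
  ancestors of Gamma: {Epsilon, Gamma}
Path from root to Zeta: Epsilon -> Zeta
  ancestors of Zeta: {Epsilon, Zeta}
Common ancestors: {Epsilon}
Walk up from Zeta: Zeta (not in ancestors of Gamma), Epsilon (in ancestors of Gamma)
Deepest common ancestor (LCA) = Epsilon

Answer: Epsilon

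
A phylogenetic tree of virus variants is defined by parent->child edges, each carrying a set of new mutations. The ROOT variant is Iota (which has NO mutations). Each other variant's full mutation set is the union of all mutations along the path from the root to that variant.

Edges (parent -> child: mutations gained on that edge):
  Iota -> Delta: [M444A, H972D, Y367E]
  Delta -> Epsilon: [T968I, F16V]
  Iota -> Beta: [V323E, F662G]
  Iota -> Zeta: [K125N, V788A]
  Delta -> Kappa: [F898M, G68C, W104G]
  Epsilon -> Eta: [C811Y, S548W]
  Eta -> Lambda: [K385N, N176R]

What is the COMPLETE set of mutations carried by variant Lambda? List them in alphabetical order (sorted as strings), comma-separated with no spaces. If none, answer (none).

At Iota: gained [] -> total []
At Delta: gained ['M444A', 'H972D', 'Y367E'] -> total ['H972D', 'M444A', 'Y367E']
At Epsilon: gained ['T968I', 'F16V'] -> total ['F16V', 'H972D', 'M444A', 'T968I', 'Y367E']
At Eta: gained ['C811Y', 'S548W'] -> total ['C811Y', 'F16V', 'H972D', 'M444A', 'S548W', 'T968I', 'Y367E']
At Lambda: gained ['K385N', 'N176R'] -> total ['C811Y', 'F16V', 'H972D', 'K385N', 'M444A', 'N176R', 'S548W', 'T968I', 'Y367E']

Answer: C811Y,F16V,H972D,K385N,M444A,N176R,S548W,T968I,Y367E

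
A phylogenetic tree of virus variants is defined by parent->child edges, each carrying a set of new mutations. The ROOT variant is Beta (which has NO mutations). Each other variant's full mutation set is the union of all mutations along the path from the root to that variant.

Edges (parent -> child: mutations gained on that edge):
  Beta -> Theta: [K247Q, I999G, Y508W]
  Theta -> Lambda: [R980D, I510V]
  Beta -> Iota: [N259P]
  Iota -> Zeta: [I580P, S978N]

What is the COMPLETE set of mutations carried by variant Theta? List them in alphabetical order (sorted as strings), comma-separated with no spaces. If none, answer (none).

Answer: I999G,K247Q,Y508W

Derivation:
At Beta: gained [] -> total []
At Theta: gained ['K247Q', 'I999G', 'Y508W'] -> total ['I999G', 'K247Q', 'Y508W']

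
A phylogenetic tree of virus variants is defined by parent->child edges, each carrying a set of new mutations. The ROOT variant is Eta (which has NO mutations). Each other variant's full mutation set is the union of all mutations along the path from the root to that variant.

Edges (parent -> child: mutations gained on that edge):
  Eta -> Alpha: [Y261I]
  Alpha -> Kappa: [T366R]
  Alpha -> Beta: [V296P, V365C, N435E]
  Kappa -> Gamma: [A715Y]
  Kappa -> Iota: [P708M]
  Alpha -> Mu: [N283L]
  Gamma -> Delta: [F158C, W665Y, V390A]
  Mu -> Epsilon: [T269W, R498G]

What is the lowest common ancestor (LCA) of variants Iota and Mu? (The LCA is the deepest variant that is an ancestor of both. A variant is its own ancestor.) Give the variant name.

Path from root to Iota: Eta -> Alpha -> Kappa -> Iota
  ancestors of Iota: {Eta, Alpha, Kappa, Iota}
Path from root to Mu: Eta -> Alpha -> Mu
  ancestors of Mu: {Eta, Alpha, Mu}
Common ancestors: {Eta, Alpha}
Walk up from Mu: Mu (not in ancestors of Iota), Alpha (in ancestors of Iota), Eta (in ancestors of Iota)
Deepest common ancestor (LCA) = Alpha

Answer: Alpha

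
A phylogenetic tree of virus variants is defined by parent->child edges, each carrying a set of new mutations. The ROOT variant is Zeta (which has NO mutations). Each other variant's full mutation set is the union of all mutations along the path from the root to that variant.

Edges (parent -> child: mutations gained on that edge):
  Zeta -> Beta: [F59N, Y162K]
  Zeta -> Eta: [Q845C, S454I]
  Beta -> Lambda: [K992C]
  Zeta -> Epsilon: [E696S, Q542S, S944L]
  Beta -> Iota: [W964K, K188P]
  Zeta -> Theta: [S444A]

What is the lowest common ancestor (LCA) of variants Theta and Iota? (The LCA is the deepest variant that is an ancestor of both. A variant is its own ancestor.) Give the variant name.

Answer: Zeta

Derivation:
Path from root to Theta: Zeta -> Theta
  ancestors of Theta: {Zeta, Theta}
Path from root to Iota: Zeta -> Beta -> Iota
  ancestors of Iota: {Zeta, Beta, Iota}
Common ancestors: {Zeta}
Walk up from Iota: Iota (not in ancestors of Theta), Beta (not in ancestors of Theta), Zeta (in ancestors of Theta)
Deepest common ancestor (LCA) = Zeta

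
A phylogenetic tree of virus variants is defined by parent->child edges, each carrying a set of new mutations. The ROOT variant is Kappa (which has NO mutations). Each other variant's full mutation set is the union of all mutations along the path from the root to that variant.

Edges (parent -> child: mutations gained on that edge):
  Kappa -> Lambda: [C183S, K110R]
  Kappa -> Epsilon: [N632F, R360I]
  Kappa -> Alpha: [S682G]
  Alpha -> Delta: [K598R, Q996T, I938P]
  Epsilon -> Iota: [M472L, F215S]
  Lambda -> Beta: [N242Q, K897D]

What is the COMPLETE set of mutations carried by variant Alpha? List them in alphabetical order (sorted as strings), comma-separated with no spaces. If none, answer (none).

Answer: S682G

Derivation:
At Kappa: gained [] -> total []
At Alpha: gained ['S682G'] -> total ['S682G']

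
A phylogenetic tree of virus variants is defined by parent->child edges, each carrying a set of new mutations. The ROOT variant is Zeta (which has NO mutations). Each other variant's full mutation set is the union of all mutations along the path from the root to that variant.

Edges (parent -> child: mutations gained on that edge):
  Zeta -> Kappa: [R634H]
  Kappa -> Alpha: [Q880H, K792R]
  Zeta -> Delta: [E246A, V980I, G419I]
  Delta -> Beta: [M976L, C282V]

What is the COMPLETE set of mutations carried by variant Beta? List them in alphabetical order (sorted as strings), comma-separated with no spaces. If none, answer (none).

Answer: C282V,E246A,G419I,M976L,V980I

Derivation:
At Zeta: gained [] -> total []
At Delta: gained ['E246A', 'V980I', 'G419I'] -> total ['E246A', 'G419I', 'V980I']
At Beta: gained ['M976L', 'C282V'] -> total ['C282V', 'E246A', 'G419I', 'M976L', 'V980I']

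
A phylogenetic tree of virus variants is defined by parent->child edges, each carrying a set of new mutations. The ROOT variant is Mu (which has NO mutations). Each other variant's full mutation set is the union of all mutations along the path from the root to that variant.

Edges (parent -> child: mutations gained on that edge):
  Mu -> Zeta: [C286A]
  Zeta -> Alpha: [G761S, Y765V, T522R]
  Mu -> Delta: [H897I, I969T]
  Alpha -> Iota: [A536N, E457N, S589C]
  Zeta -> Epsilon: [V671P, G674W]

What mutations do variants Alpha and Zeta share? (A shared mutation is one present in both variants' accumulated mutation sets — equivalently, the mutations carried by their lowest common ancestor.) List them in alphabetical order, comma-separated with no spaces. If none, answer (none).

Answer: C286A

Derivation:
Accumulating mutations along path to Alpha:
  At Mu: gained [] -> total []
  At Zeta: gained ['C286A'] -> total ['C286A']
  At Alpha: gained ['G761S', 'Y765V', 'T522R'] -> total ['C286A', 'G761S', 'T522R', 'Y765V']
Mutations(Alpha) = ['C286A', 'G761S', 'T522R', 'Y765V']
Accumulating mutations along path to Zeta:
  At Mu: gained [] -> total []
  At Zeta: gained ['C286A'] -> total ['C286A']
Mutations(Zeta) = ['C286A']
Intersection: ['C286A', 'G761S', 'T522R', 'Y765V'] ∩ ['C286A'] = ['C286A']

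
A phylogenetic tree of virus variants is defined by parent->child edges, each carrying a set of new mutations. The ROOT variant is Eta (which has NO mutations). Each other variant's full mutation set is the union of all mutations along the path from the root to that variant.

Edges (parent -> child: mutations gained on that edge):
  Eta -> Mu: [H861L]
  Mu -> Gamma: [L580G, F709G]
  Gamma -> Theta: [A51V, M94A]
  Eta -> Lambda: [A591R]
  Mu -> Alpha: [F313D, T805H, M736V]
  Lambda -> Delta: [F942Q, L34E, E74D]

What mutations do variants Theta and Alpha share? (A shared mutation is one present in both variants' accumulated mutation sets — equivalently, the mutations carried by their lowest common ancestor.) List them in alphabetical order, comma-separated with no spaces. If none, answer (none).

Accumulating mutations along path to Theta:
  At Eta: gained [] -> total []
  At Mu: gained ['H861L'] -> total ['H861L']
  At Gamma: gained ['L580G', 'F709G'] -> total ['F709G', 'H861L', 'L580G']
  At Theta: gained ['A51V', 'M94A'] -> total ['A51V', 'F709G', 'H861L', 'L580G', 'M94A']
Mutations(Theta) = ['A51V', 'F709G', 'H861L', 'L580G', 'M94A']
Accumulating mutations along path to Alpha:
  At Eta: gained [] -> total []
  At Mu: gained ['H861L'] -> total ['H861L']
  At Alpha: gained ['F313D', 'T805H', 'M736V'] -> total ['F313D', 'H861L', 'M736V', 'T805H']
Mutations(Alpha) = ['F313D', 'H861L', 'M736V', 'T805H']
Intersection: ['A51V', 'F709G', 'H861L', 'L580G', 'M94A'] ∩ ['F313D', 'H861L', 'M736V', 'T805H'] = ['H861L']

Answer: H861L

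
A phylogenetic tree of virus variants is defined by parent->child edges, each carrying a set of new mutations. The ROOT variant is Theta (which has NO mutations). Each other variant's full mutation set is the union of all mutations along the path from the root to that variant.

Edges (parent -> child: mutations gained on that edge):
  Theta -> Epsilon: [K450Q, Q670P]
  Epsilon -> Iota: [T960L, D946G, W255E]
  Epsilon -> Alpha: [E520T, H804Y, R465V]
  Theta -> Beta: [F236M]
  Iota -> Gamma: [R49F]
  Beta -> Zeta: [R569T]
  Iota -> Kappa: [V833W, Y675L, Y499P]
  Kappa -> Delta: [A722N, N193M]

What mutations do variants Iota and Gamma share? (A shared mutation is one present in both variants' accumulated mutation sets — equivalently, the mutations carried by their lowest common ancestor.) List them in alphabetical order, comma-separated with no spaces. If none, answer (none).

Accumulating mutations along path to Iota:
  At Theta: gained [] -> total []
  At Epsilon: gained ['K450Q', 'Q670P'] -> total ['K450Q', 'Q670P']
  At Iota: gained ['T960L', 'D946G', 'W255E'] -> total ['D946G', 'K450Q', 'Q670P', 'T960L', 'W255E']
Mutations(Iota) = ['D946G', 'K450Q', 'Q670P', 'T960L', 'W255E']
Accumulating mutations along path to Gamma:
  At Theta: gained [] -> total []
  At Epsilon: gained ['K450Q', 'Q670P'] -> total ['K450Q', 'Q670P']
  At Iota: gained ['T960L', 'D946G', 'W255E'] -> total ['D946G', 'K450Q', 'Q670P', 'T960L', 'W255E']
  At Gamma: gained ['R49F'] -> total ['D946G', 'K450Q', 'Q670P', 'R49F', 'T960L', 'W255E']
Mutations(Gamma) = ['D946G', 'K450Q', 'Q670P', 'R49F', 'T960L', 'W255E']
Intersection: ['D946G', 'K450Q', 'Q670P', 'T960L', 'W255E'] ∩ ['D946G', 'K450Q', 'Q670P', 'R49F', 'T960L', 'W255E'] = ['D946G', 'K450Q', 'Q670P', 'T960L', 'W255E']

Answer: D946G,K450Q,Q670P,T960L,W255E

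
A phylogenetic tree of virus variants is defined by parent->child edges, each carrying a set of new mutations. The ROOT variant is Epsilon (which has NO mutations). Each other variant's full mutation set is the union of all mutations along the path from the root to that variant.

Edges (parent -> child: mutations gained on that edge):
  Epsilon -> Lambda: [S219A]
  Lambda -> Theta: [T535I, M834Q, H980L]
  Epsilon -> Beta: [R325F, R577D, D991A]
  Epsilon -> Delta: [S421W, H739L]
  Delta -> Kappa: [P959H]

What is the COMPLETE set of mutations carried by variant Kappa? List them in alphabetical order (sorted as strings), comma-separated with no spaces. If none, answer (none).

At Epsilon: gained [] -> total []
At Delta: gained ['S421W', 'H739L'] -> total ['H739L', 'S421W']
At Kappa: gained ['P959H'] -> total ['H739L', 'P959H', 'S421W']

Answer: H739L,P959H,S421W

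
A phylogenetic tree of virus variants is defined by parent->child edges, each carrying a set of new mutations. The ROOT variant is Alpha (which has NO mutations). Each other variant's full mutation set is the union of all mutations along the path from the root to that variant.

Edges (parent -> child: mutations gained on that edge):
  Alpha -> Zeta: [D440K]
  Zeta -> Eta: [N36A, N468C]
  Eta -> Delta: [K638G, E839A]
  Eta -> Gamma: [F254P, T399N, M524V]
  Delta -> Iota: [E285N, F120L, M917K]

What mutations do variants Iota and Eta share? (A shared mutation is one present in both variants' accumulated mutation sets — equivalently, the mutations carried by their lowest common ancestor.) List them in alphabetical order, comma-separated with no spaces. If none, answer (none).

Answer: D440K,N36A,N468C

Derivation:
Accumulating mutations along path to Iota:
  At Alpha: gained [] -> total []
  At Zeta: gained ['D440K'] -> total ['D440K']
  At Eta: gained ['N36A', 'N468C'] -> total ['D440K', 'N36A', 'N468C']
  At Delta: gained ['K638G', 'E839A'] -> total ['D440K', 'E839A', 'K638G', 'N36A', 'N468C']
  At Iota: gained ['E285N', 'F120L', 'M917K'] -> total ['D440K', 'E285N', 'E839A', 'F120L', 'K638G', 'M917K', 'N36A', 'N468C']
Mutations(Iota) = ['D440K', 'E285N', 'E839A', 'F120L', 'K638G', 'M917K', 'N36A', 'N468C']
Accumulating mutations along path to Eta:
  At Alpha: gained [] -> total []
  At Zeta: gained ['D440K'] -> total ['D440K']
  At Eta: gained ['N36A', 'N468C'] -> total ['D440K', 'N36A', 'N468C']
Mutations(Eta) = ['D440K', 'N36A', 'N468C']
Intersection: ['D440K', 'E285N', 'E839A', 'F120L', 'K638G', 'M917K', 'N36A', 'N468C'] ∩ ['D440K', 'N36A', 'N468C'] = ['D440K', 'N36A', 'N468C']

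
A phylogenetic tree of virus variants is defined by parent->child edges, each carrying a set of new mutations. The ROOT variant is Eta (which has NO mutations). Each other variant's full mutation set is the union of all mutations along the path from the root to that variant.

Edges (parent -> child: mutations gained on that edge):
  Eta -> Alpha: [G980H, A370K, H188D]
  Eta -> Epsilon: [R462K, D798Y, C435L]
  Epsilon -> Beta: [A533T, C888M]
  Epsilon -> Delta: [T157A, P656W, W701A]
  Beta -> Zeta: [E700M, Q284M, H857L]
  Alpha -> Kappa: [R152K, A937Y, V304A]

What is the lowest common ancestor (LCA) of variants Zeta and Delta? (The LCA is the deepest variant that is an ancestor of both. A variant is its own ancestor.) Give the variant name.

Path from root to Zeta: Eta -> Epsilon -> Beta -> Zeta
  ancestors of Zeta: {Eta, Epsilon, Beta, Zeta}
Path from root to Delta: Eta -> Epsilon -> Delta
  ancestors of Delta: {Eta, Epsilon, Delta}
Common ancestors: {Eta, Epsilon}
Walk up from Delta: Delta (not in ancestors of Zeta), Epsilon (in ancestors of Zeta), Eta (in ancestors of Zeta)
Deepest common ancestor (LCA) = Epsilon

Answer: Epsilon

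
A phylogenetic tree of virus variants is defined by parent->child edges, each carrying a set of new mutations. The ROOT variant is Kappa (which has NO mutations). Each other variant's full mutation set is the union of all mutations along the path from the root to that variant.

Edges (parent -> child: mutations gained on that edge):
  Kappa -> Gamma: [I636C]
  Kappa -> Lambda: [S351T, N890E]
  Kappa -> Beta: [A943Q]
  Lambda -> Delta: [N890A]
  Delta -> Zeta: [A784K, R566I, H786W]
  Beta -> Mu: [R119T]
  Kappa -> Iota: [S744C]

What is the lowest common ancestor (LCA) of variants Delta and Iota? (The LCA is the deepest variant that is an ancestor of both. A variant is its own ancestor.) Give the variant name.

Answer: Kappa

Derivation:
Path from root to Delta: Kappa -> Lambda -> Delta
  ancestors of Delta: {Kappa, Lambda, Delta}
Path from root to Iota: Kappa -> Iota
  ancestors of Iota: {Kappa, Iota}
Common ancestors: {Kappa}
Walk up from Iota: Iota (not in ancestors of Delta), Kappa (in ancestors of Delta)
Deepest common ancestor (LCA) = Kappa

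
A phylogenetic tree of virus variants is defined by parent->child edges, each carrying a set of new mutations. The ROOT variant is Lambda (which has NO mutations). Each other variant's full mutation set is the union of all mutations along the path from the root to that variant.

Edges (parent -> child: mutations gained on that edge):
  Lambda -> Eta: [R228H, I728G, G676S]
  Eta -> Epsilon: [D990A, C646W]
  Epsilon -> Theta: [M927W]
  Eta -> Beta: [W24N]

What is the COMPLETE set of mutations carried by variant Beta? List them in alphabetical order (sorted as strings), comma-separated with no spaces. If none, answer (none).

Answer: G676S,I728G,R228H,W24N

Derivation:
At Lambda: gained [] -> total []
At Eta: gained ['R228H', 'I728G', 'G676S'] -> total ['G676S', 'I728G', 'R228H']
At Beta: gained ['W24N'] -> total ['G676S', 'I728G', 'R228H', 'W24N']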